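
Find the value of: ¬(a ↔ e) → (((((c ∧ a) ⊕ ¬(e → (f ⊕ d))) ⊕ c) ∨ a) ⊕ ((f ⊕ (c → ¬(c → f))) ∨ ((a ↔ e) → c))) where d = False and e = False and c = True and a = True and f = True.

a ↔ e = True ↔ False = False
¬(a ↔ e) = ¬False = True
c ∧ a = True ∧ True = True
f ⊕ d = True ⊕ False = True
e → (f ⊕ d) = False → True = True
¬(e → (f ⊕ d)) = ¬True = False
(c ∧ a) ⊕ ¬(e → (f ⊕ d)) = True ⊕ False = True
((c ∧ a) ⊕ ¬(e → (f ⊕ d))) ⊕ c = True ⊕ True = False
(((c ∧ a) ⊕ ¬(e → (f ⊕ d))) ⊕ c) ∨ a = False ∨ True = True
c → f = True → True = True
¬(c → f) = ¬True = False
c → ¬(c → f) = True → False = False
f ⊕ (c → ¬(c → f)) = True ⊕ False = True
a ↔ e = True ↔ False = False
(a ↔ e) → c = False → True = True
(f ⊕ (c → ¬(c → f))) ∨ ((a ↔ e) → c) = True ∨ True = True
((((c ∧ a) ⊕ ¬(e → (f ⊕ d))) ⊕ c) ∨ a) ⊕ ((f ⊕ (c → ¬(c → f))) ∨ ((a ↔ e) → c)) = True ⊕ True = False
¬(a ↔ e) → (((((c ∧ a) ⊕ ¬(e → (f ⊕ d))) ⊕ c) ∨ a) ⊕ ((f ⊕ (c → ¬(c → f))) ∨ ((a ↔ e) → c))) = True → False = False

False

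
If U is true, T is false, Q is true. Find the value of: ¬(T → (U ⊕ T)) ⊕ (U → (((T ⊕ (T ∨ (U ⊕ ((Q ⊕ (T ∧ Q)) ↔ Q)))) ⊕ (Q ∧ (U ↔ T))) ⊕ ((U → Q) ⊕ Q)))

False

U ⊕ T = True ⊕ False = True
T → (U ⊕ T) = False → True = True
¬(T → (U ⊕ T)) = ¬True = False
T ∧ Q = False ∧ True = False
Q ⊕ (T ∧ Q) = True ⊕ False = True
(Q ⊕ (T ∧ Q)) ↔ Q = True ↔ True = True
U ⊕ ((Q ⊕ (T ∧ Q)) ↔ Q) = True ⊕ True = False
T ∨ (U ⊕ ((Q ⊕ (T ∧ Q)) ↔ Q)) = False ∨ False = False
T ⊕ (T ∨ (U ⊕ ((Q ⊕ (T ∧ Q)) ↔ Q))) = False ⊕ False = False
U ↔ T = True ↔ False = False
Q ∧ (U ↔ T) = True ∧ False = False
(T ⊕ (T ∨ (U ⊕ ((Q ⊕ (T ∧ Q)) ↔ Q)))) ⊕ (Q ∧ (U ↔ T)) = False ⊕ False = False
U → Q = True → True = True
(U → Q) ⊕ Q = True ⊕ True = False
((T ⊕ (T ∨ (U ⊕ ((Q ⊕ (T ∧ Q)) ↔ Q)))) ⊕ (Q ∧ (U ↔ T))) ⊕ ((U → Q) ⊕ Q) = False ⊕ False = False
U → (((T ⊕ (T ∨ (U ⊕ ((Q ⊕ (T ∧ Q)) ↔ Q)))) ⊕ (Q ∧ (U ↔ T))) ⊕ ((U → Q) ⊕ Q)) = True → False = False
¬(T → (U ⊕ T)) ⊕ (U → (((T ⊕ (T ∨ (U ⊕ ((Q ⊕ (T ∧ Q)) ↔ Q)))) ⊕ (Q ∧ (U ↔ T))) ⊕ ((U → Q) ⊕ Q))) = False ⊕ False = False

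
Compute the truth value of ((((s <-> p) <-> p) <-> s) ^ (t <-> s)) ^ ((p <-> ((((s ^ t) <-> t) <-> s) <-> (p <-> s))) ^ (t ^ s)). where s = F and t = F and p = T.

s <-> p = F <-> T = F
(s <-> p) <-> p = F <-> T = F
((s <-> p) <-> p) <-> s = F <-> F = T
t <-> s = F <-> F = T
(((s <-> p) <-> p) <-> s) ^ (t <-> s) = T ^ T = F
s ^ t = F ^ F = F
(s ^ t) <-> t = F <-> F = T
((s ^ t) <-> t) <-> s = T <-> F = F
p <-> s = T <-> F = F
(((s ^ t) <-> t) <-> s) <-> (p <-> s) = F <-> F = T
p <-> ((((s ^ t) <-> t) <-> s) <-> (p <-> s)) = T <-> T = T
t ^ s = F ^ F = F
(p <-> ((((s ^ t) <-> t) <-> s) <-> (p <-> s))) ^ (t ^ s) = T ^ F = T
((((s <-> p) <-> p) <-> s) ^ (t <-> s)) ^ ((p <-> ((((s ^ t) <-> t) <-> s) <-> (p <-> s))) ^ (t ^ s)) = F ^ T = T

T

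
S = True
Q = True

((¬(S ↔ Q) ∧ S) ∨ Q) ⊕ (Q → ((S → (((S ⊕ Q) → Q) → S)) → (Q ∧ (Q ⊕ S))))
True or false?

Substituting S=True, Q=True:
S ↔ Q = True ↔ True = True
¬(S ↔ Q) = ¬True = False
¬(S ↔ Q) ∧ S = False ∧ True = False
(¬(S ↔ Q) ∧ S) ∨ Q = False ∨ True = True
S ⊕ Q = True ⊕ True = False
(S ⊕ Q) → Q = False → True = True
((S ⊕ Q) → Q) → S = True → True = True
S → (((S ⊕ Q) → Q) → S) = True → True = True
Q ⊕ S = True ⊕ True = False
Q ∧ (Q ⊕ S) = True ∧ False = False
(S → (((S ⊕ Q) → Q) → S)) → (Q ∧ (Q ⊕ S)) = True → False = False
Q → ((S → (((S ⊕ Q) → Q) → S)) → (Q ∧ (Q ⊕ S))) = True → False = False
((¬(S ↔ Q) ∧ S) ∨ Q) ⊕ (Q → ((S → (((S ⊕ Q) → Q) → S)) → (Q ∧ (Q ⊕ S)))) = True ⊕ False = True

True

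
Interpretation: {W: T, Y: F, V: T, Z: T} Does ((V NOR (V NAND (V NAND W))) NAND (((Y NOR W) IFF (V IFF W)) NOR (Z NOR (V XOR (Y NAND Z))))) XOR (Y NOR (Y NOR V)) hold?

F

Substituting W=T, Y=F, V=T, Z=T:
V NAND W = T NAND T = F
V NAND (V NAND W) = T NAND F = T
V NOR (V NAND (V NAND W)) = T NOR T = F
Y NOR W = F NOR T = F
V IFF W = T IFF T = T
(Y NOR W) IFF (V IFF W) = F IFF T = F
Y NAND Z = F NAND T = T
V XOR (Y NAND Z) = T XOR T = F
Z NOR (V XOR (Y NAND Z)) = T NOR F = F
((Y NOR W) IFF (V IFF W)) NOR (Z NOR (V XOR (Y NAND Z))) = F NOR F = T
(V NOR (V NAND (V NAND W))) NAND (((Y NOR W) IFF (V IFF W)) NOR (Z NOR (V XOR (Y NAND Z)))) = F NAND T = T
Y NOR V = F NOR T = F
Y NOR (Y NOR V) = F NOR F = T
((V NOR (V NAND (V NAND W))) NAND (((Y NOR W) IFF (V IFF W)) NOR (Z NOR (V XOR (Y NAND Z))))) XOR (Y NOR (Y NOR V)) = T XOR T = F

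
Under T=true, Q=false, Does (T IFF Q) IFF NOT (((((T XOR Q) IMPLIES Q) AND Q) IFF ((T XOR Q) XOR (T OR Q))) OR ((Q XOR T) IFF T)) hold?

true

T IFF Q = true IFF false = false
T XOR Q = true XOR false = true
(T XOR Q) IMPLIES Q = true IMPLIES false = false
((T XOR Q) IMPLIES Q) AND Q = false AND false = false
T XOR Q = true XOR false = true
T OR Q = true OR false = true
(T XOR Q) XOR (T OR Q) = true XOR true = false
(((T XOR Q) IMPLIES Q) AND Q) IFF ((T XOR Q) XOR (T OR Q)) = false IFF false = true
Q XOR T = false XOR true = true
(Q XOR T) IFF T = true IFF true = true
((((T XOR Q) IMPLIES Q) AND Q) IFF ((T XOR Q) XOR (T OR Q))) OR ((Q XOR T) IFF T) = true OR true = true
NOT (((((T XOR Q) IMPLIES Q) AND Q) IFF ((T XOR Q) XOR (T OR Q))) OR ((Q XOR T) IFF T)) = NOT true = false
(T IFF Q) IFF NOT (((((T XOR Q) IMPLIES Q) AND Q) IFF ((T XOR Q) XOR (T OR Q))) OR ((Q XOR T) IFF T)) = false IFF false = true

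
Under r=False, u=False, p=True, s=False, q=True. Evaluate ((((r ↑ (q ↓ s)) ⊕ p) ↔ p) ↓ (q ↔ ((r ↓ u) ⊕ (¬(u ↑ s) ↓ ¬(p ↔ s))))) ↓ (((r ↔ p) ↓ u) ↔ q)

False

Substituting r=False, u=False, p=True, s=False, q=True:
q ↓ s = True ↓ False = False
r ↑ (q ↓ s) = False ↑ False = True
(r ↑ (q ↓ s)) ⊕ p = True ⊕ True = False
((r ↑ (q ↓ s)) ⊕ p) ↔ p = False ↔ True = False
r ↓ u = False ↓ False = True
u ↑ s = False ↑ False = True
¬(u ↑ s) = ¬True = False
p ↔ s = True ↔ False = False
¬(p ↔ s) = ¬False = True
¬(u ↑ s) ↓ ¬(p ↔ s) = False ↓ True = False
(r ↓ u) ⊕ (¬(u ↑ s) ↓ ¬(p ↔ s)) = True ⊕ False = True
q ↔ ((r ↓ u) ⊕ (¬(u ↑ s) ↓ ¬(p ↔ s))) = True ↔ True = True
(((r ↑ (q ↓ s)) ⊕ p) ↔ p) ↓ (q ↔ ((r ↓ u) ⊕ (¬(u ↑ s) ↓ ¬(p ↔ s)))) = False ↓ True = False
r ↔ p = False ↔ True = False
(r ↔ p) ↓ u = False ↓ False = True
((r ↔ p) ↓ u) ↔ q = True ↔ True = True
((((r ↑ (q ↓ s)) ⊕ p) ↔ p) ↓ (q ↔ ((r ↓ u) ⊕ (¬(u ↑ s) ↓ ¬(p ↔ s))))) ↓ (((r ↔ p) ↓ u) ↔ q) = False ↓ True = False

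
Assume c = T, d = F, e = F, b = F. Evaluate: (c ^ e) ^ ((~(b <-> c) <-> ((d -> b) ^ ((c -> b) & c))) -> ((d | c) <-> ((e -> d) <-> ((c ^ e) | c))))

F

c ^ e = T ^ F = T
b <-> c = F <-> T = F
~(b <-> c) = ~F = T
d -> b = F -> F = T
c -> b = T -> F = F
(c -> b) & c = F & T = F
(d -> b) ^ ((c -> b) & c) = T ^ F = T
~(b <-> c) <-> ((d -> b) ^ ((c -> b) & c)) = T <-> T = T
d | c = F | T = T
e -> d = F -> F = T
c ^ e = T ^ F = T
(c ^ e) | c = T | T = T
(e -> d) <-> ((c ^ e) | c) = T <-> T = T
(d | c) <-> ((e -> d) <-> ((c ^ e) | c)) = T <-> T = T
(~(b <-> c) <-> ((d -> b) ^ ((c -> b) & c))) -> ((d | c) <-> ((e -> d) <-> ((c ^ e) | c))) = T -> T = T
(c ^ e) ^ ((~(b <-> c) <-> ((d -> b) ^ ((c -> b) & c))) -> ((d | c) <-> ((e -> d) <-> ((c ^ e) | c)))) = T ^ T = F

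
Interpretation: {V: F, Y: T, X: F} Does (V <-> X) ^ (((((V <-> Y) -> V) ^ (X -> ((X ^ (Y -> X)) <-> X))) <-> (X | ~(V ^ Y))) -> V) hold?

V <-> X = F <-> F = T
V <-> Y = F <-> T = F
(V <-> Y) -> V = F -> F = T
Y -> X = T -> F = F
X ^ (Y -> X) = F ^ F = F
(X ^ (Y -> X)) <-> X = F <-> F = T
X -> ((X ^ (Y -> X)) <-> X) = F -> T = T
((V <-> Y) -> V) ^ (X -> ((X ^ (Y -> X)) <-> X)) = T ^ T = F
V ^ Y = F ^ T = T
~(V ^ Y) = ~T = F
X | ~(V ^ Y) = F | F = F
(((V <-> Y) -> V) ^ (X -> ((X ^ (Y -> X)) <-> X))) <-> (X | ~(V ^ Y)) = F <-> F = T
((((V <-> Y) -> V) ^ (X -> ((X ^ (Y -> X)) <-> X))) <-> (X | ~(V ^ Y))) -> V = T -> F = F
(V <-> X) ^ (((((V <-> Y) -> V) ^ (X -> ((X ^ (Y -> X)) <-> X))) <-> (X | ~(V ^ Y))) -> V) = T ^ F = T

T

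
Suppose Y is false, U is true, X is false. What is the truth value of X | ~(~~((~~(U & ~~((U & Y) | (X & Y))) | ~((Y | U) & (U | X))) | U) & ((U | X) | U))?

0

U & Y = 1 & 0 = 0
X & Y = 0 & 0 = 0
(U & Y) | (X & Y) = 0 | 0 = 0
~((U & Y) | (X & Y)) = ~0 = 1
~~((U & Y) | (X & Y)) = ~1 = 0
U & ~~((U & Y) | (X & Y)) = 1 & 0 = 0
~(U & ~~((U & Y) | (X & Y))) = ~0 = 1
~~(U & ~~((U & Y) | (X & Y))) = ~1 = 0
Y | U = 0 | 1 = 1
U | X = 1 | 0 = 1
(Y | U) & (U | X) = 1 & 1 = 1
~((Y | U) & (U | X)) = ~1 = 0
~~(U & ~~((U & Y) | (X & Y))) | ~((Y | U) & (U | X)) = 0 | 0 = 0
(~~(U & ~~((U & Y) | (X & Y))) | ~((Y | U) & (U | X))) | U = 0 | 1 = 1
~((~~(U & ~~((U & Y) | (X & Y))) | ~((Y | U) & (U | X))) | U) = ~1 = 0
~~((~~(U & ~~((U & Y) | (X & Y))) | ~((Y | U) & (U | X))) | U) = ~0 = 1
U | X = 1 | 0 = 1
(U | X) | U = 1 | 1 = 1
~~((~~(U & ~~((U & Y) | (X & Y))) | ~((Y | U) & (U | X))) | U) & ((U | X) | U) = 1 & 1 = 1
~(~~((~~(U & ~~((U & Y) | (X & Y))) | ~((Y | U) & (U | X))) | U) & ((U | X) | U)) = ~1 = 0
X | ~(~~((~~(U & ~~((U & Y) | (X & Y))) | ~((Y | U) & (U | X))) | U) & ((U | X) | U)) = 0 | 0 = 0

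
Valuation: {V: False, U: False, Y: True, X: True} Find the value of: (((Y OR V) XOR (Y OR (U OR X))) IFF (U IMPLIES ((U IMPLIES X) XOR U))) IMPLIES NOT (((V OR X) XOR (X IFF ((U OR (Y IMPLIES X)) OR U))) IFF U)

Substituting V=False, U=False, Y=True, X=True:
Y OR V = True OR False = True
U OR X = False OR True = True
Y OR (U OR X) = True OR True = True
(Y OR V) XOR (Y OR (U OR X)) = True XOR True = False
U IMPLIES X = False IMPLIES True = True
(U IMPLIES X) XOR U = True XOR False = True
U IMPLIES ((U IMPLIES X) XOR U) = False IMPLIES True = True
((Y OR V) XOR (Y OR (U OR X))) IFF (U IMPLIES ((U IMPLIES X) XOR U)) = False IFF True = False
V OR X = False OR True = True
Y IMPLIES X = True IMPLIES True = True
U OR (Y IMPLIES X) = False OR True = True
(U OR (Y IMPLIES X)) OR U = True OR False = True
X IFF ((U OR (Y IMPLIES X)) OR U) = True IFF True = True
(V OR X) XOR (X IFF ((U OR (Y IMPLIES X)) OR U)) = True XOR True = False
((V OR X) XOR (X IFF ((U OR (Y IMPLIES X)) OR U))) IFF U = False IFF False = True
NOT (((V OR X) XOR (X IFF ((U OR (Y IMPLIES X)) OR U))) IFF U) = NOT True = False
(((Y OR V) XOR (Y OR (U OR X))) IFF (U IMPLIES ((U IMPLIES X) XOR U))) IMPLIES NOT (((V OR X) XOR (X IFF ((U OR (Y IMPLIES X)) OR U))) IFF U) = False IMPLIES False = True

True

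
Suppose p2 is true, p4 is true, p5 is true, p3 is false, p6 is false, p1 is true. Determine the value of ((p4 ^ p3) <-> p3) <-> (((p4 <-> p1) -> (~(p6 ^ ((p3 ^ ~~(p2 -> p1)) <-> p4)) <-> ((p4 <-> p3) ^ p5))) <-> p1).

True

Substituting p2=True, p4=True, p5=True, p3=False, p6=False, p1=True:
p4 ^ p3 = True ^ False = True
(p4 ^ p3) <-> p3 = True <-> False = False
p4 <-> p1 = True <-> True = True
p2 -> p1 = True -> True = True
~(p2 -> p1) = ~True = False
~~(p2 -> p1) = ~False = True
p3 ^ ~~(p2 -> p1) = False ^ True = True
(p3 ^ ~~(p2 -> p1)) <-> p4 = True <-> True = True
p6 ^ ((p3 ^ ~~(p2 -> p1)) <-> p4) = False ^ True = True
~(p6 ^ ((p3 ^ ~~(p2 -> p1)) <-> p4)) = ~True = False
p4 <-> p3 = True <-> False = False
(p4 <-> p3) ^ p5 = False ^ True = True
~(p6 ^ ((p3 ^ ~~(p2 -> p1)) <-> p4)) <-> ((p4 <-> p3) ^ p5) = False <-> True = False
(p4 <-> p1) -> (~(p6 ^ ((p3 ^ ~~(p2 -> p1)) <-> p4)) <-> ((p4 <-> p3) ^ p5)) = True -> False = False
((p4 <-> p1) -> (~(p6 ^ ((p3 ^ ~~(p2 -> p1)) <-> p4)) <-> ((p4 <-> p3) ^ p5))) <-> p1 = False <-> True = False
((p4 ^ p3) <-> p3) <-> (((p4 <-> p1) -> (~(p6 ^ ((p3 ^ ~~(p2 -> p1)) <-> p4)) <-> ((p4 <-> p3) ^ p5))) <-> p1) = False <-> False = True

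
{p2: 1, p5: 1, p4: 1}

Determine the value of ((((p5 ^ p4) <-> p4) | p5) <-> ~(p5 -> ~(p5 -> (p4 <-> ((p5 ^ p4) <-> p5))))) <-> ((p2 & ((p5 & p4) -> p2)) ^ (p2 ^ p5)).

Substituting p2=1, p5=1, p4=1:
p5 ^ p4 = 1 ^ 1 = 0
(p5 ^ p4) <-> p4 = 0 <-> 1 = 0
((p5 ^ p4) <-> p4) | p5 = 0 | 1 = 1
p5 ^ p4 = 1 ^ 1 = 0
(p5 ^ p4) <-> p5 = 0 <-> 1 = 0
p4 <-> ((p5 ^ p4) <-> p5) = 1 <-> 0 = 0
p5 -> (p4 <-> ((p5 ^ p4) <-> p5)) = 1 -> 0 = 0
~(p5 -> (p4 <-> ((p5 ^ p4) <-> p5))) = ~0 = 1
p5 -> ~(p5 -> (p4 <-> ((p5 ^ p4) <-> p5))) = 1 -> 1 = 1
~(p5 -> ~(p5 -> (p4 <-> ((p5 ^ p4) <-> p5)))) = ~1 = 0
(((p5 ^ p4) <-> p4) | p5) <-> ~(p5 -> ~(p5 -> (p4 <-> ((p5 ^ p4) <-> p5)))) = 1 <-> 0 = 0
p5 & p4 = 1 & 1 = 1
(p5 & p4) -> p2 = 1 -> 1 = 1
p2 & ((p5 & p4) -> p2) = 1 & 1 = 1
p2 ^ p5 = 1 ^ 1 = 0
(p2 & ((p5 & p4) -> p2)) ^ (p2 ^ p5) = 1 ^ 0 = 1
((((p5 ^ p4) <-> p4) | p5) <-> ~(p5 -> ~(p5 -> (p4 <-> ((p5 ^ p4) <-> p5))))) <-> ((p2 & ((p5 & p4) -> p2)) ^ (p2 ^ p5)) = 0 <-> 1 = 0

0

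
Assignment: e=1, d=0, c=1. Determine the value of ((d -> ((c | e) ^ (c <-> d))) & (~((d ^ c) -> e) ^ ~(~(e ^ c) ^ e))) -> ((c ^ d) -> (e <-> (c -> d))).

c | e = 1 | 1 = 1
c <-> d = 1 <-> 0 = 0
(c | e) ^ (c <-> d) = 1 ^ 0 = 1
d -> ((c | e) ^ (c <-> d)) = 0 -> 1 = 1
d ^ c = 0 ^ 1 = 1
(d ^ c) -> e = 1 -> 1 = 1
~((d ^ c) -> e) = ~1 = 0
e ^ c = 1 ^ 1 = 0
~(e ^ c) = ~0 = 1
~(e ^ c) ^ e = 1 ^ 1 = 0
~(~(e ^ c) ^ e) = ~0 = 1
~((d ^ c) -> e) ^ ~(~(e ^ c) ^ e) = 0 ^ 1 = 1
(d -> ((c | e) ^ (c <-> d))) & (~((d ^ c) -> e) ^ ~(~(e ^ c) ^ e)) = 1 & 1 = 1
c ^ d = 1 ^ 0 = 1
c -> d = 1 -> 0 = 0
e <-> (c -> d) = 1 <-> 0 = 0
(c ^ d) -> (e <-> (c -> d)) = 1 -> 0 = 0
((d -> ((c | e) ^ (c <-> d))) & (~((d ^ c) -> e) ^ ~(~(e ^ c) ^ e))) -> ((c ^ d) -> (e <-> (c -> d))) = 1 -> 0 = 0

0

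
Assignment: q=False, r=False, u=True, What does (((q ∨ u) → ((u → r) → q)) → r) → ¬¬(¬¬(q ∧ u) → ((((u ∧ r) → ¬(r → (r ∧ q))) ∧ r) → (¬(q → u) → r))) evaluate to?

Substituting q=False, r=False, u=True:
q ∨ u = False ∨ True = True
u → r = True → False = False
(u → r) → q = False → False = True
(q ∨ u) → ((u → r) → q) = True → True = True
((q ∨ u) → ((u → r) → q)) → r = True → False = False
q ∧ u = False ∧ True = False
¬(q ∧ u) = ¬False = True
¬¬(q ∧ u) = ¬True = False
u ∧ r = True ∧ False = False
r ∧ q = False ∧ False = False
r → (r ∧ q) = False → False = True
¬(r → (r ∧ q)) = ¬True = False
(u ∧ r) → ¬(r → (r ∧ q)) = False → False = True
((u ∧ r) → ¬(r → (r ∧ q))) ∧ r = True ∧ False = False
q → u = False → True = True
¬(q → u) = ¬True = False
¬(q → u) → r = False → False = True
(((u ∧ r) → ¬(r → (r ∧ q))) ∧ r) → (¬(q → u) → r) = False → True = True
¬¬(q ∧ u) → ((((u ∧ r) → ¬(r → (r ∧ q))) ∧ r) → (¬(q → u) → r)) = False → True = True
¬(¬¬(q ∧ u) → ((((u ∧ r) → ¬(r → (r ∧ q))) ∧ r) → (¬(q → u) → r))) = ¬True = False
¬¬(¬¬(q ∧ u) → ((((u ∧ r) → ¬(r → (r ∧ q))) ∧ r) → (¬(q → u) → r))) = ¬False = True
(((q ∨ u) → ((u → r) → q)) → r) → ¬¬(¬¬(q ∧ u) → ((((u ∧ r) → ¬(r → (r ∧ q))) ∧ r) → (¬(q → u) → r))) = False → True = True

True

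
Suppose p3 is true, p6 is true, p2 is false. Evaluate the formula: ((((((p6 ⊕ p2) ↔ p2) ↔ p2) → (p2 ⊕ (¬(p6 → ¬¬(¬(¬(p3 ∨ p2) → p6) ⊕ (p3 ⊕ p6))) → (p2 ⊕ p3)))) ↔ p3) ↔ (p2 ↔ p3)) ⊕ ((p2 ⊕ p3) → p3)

p6 ⊕ p2 = T ⊕ F = T
(p6 ⊕ p2) ↔ p2 = T ↔ F = F
((p6 ⊕ p2) ↔ p2) ↔ p2 = F ↔ F = T
p3 ∨ p2 = T ∨ F = T
¬(p3 ∨ p2) = ¬T = F
¬(p3 ∨ p2) → p6 = F → T = T
¬(¬(p3 ∨ p2) → p6) = ¬T = F
p3 ⊕ p6 = T ⊕ T = F
¬(¬(p3 ∨ p2) → p6) ⊕ (p3 ⊕ p6) = F ⊕ F = F
¬(¬(¬(p3 ∨ p2) → p6) ⊕ (p3 ⊕ p6)) = ¬F = T
¬¬(¬(¬(p3 ∨ p2) → p6) ⊕ (p3 ⊕ p6)) = ¬T = F
p6 → ¬¬(¬(¬(p3 ∨ p2) → p6) ⊕ (p3 ⊕ p6)) = T → F = F
¬(p6 → ¬¬(¬(¬(p3 ∨ p2) → p6) ⊕ (p3 ⊕ p6))) = ¬F = T
p2 ⊕ p3 = F ⊕ T = T
¬(p6 → ¬¬(¬(¬(p3 ∨ p2) → p6) ⊕ (p3 ⊕ p6))) → (p2 ⊕ p3) = T → T = T
p2 ⊕ (¬(p6 → ¬¬(¬(¬(p3 ∨ p2) → p6) ⊕ (p3 ⊕ p6))) → (p2 ⊕ p3)) = F ⊕ T = T
(((p6 ⊕ p2) ↔ p2) ↔ p2) → (p2 ⊕ (¬(p6 → ¬¬(¬(¬(p3 ∨ p2) → p6) ⊕ (p3 ⊕ p6))) → (p2 ⊕ p3))) = T → T = T
((((p6 ⊕ p2) ↔ p2) ↔ p2) → (p2 ⊕ (¬(p6 → ¬¬(¬(¬(p3 ∨ p2) → p6) ⊕ (p3 ⊕ p6))) → (p2 ⊕ p3)))) ↔ p3 = T ↔ T = T
p2 ↔ p3 = F ↔ T = F
(((((p6 ⊕ p2) ↔ p2) ↔ p2) → (p2 ⊕ (¬(p6 → ¬¬(¬(¬(p3 ∨ p2) → p6) ⊕ (p3 ⊕ p6))) → (p2 ⊕ p3)))) ↔ p3) ↔ (p2 ↔ p3) = T ↔ F = F
p2 ⊕ p3 = F ⊕ T = T
(p2 ⊕ p3) → p3 = T → T = T
((((((p6 ⊕ p2) ↔ p2) ↔ p2) → (p2 ⊕ (¬(p6 → ¬¬(¬(¬(p3 ∨ p2) → p6) ⊕ (p3 ⊕ p6))) → (p2 ⊕ p3)))) ↔ p3) ↔ (p2 ↔ p3)) ⊕ ((p2 ⊕ p3) → p3) = F ⊕ T = T

T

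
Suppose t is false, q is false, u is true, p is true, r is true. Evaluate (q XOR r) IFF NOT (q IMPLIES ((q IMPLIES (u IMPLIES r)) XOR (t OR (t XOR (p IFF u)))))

q XOR r = false XOR true = true
u IMPLIES r = true IMPLIES true = true
q IMPLIES (u IMPLIES r) = false IMPLIES true = true
p IFF u = true IFF true = true
t XOR (p IFF u) = false XOR true = true
t OR (t XOR (p IFF u)) = false OR true = true
(q IMPLIES (u IMPLIES r)) XOR (t OR (t XOR (p IFF u))) = true XOR true = false
q IMPLIES ((q IMPLIES (u IMPLIES r)) XOR (t OR (t XOR (p IFF u)))) = false IMPLIES false = true
NOT (q IMPLIES ((q IMPLIES (u IMPLIES r)) XOR (t OR (t XOR (p IFF u))))) = NOT true = false
(q XOR r) IFF NOT (q IMPLIES ((q IMPLIES (u IMPLIES r)) XOR (t OR (t XOR (p IFF u))))) = true IFF false = false

false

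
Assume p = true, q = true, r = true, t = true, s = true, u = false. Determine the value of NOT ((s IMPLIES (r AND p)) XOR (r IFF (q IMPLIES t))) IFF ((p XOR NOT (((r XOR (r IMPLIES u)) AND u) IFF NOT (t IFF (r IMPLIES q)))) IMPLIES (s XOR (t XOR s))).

true

Substituting p=true, q=true, r=true, t=true, s=true, u=false:
r AND p = true AND true = true
s IMPLIES (r AND p) = true IMPLIES true = true
q IMPLIES t = true IMPLIES true = true
r IFF (q IMPLIES t) = true IFF true = true
(s IMPLIES (r AND p)) XOR (r IFF (q IMPLIES t)) = true XOR true = false
NOT ((s IMPLIES (r AND p)) XOR (r IFF (q IMPLIES t))) = NOT false = true
r IMPLIES u = true IMPLIES false = false
r XOR (r IMPLIES u) = true XOR false = true
(r XOR (r IMPLIES u)) AND u = true AND false = false
r IMPLIES q = true IMPLIES true = true
t IFF (r IMPLIES q) = true IFF true = true
NOT (t IFF (r IMPLIES q)) = NOT true = false
((r XOR (r IMPLIES u)) AND u) IFF NOT (t IFF (r IMPLIES q)) = false IFF false = true
NOT (((r XOR (r IMPLIES u)) AND u) IFF NOT (t IFF (r IMPLIES q))) = NOT true = false
p XOR NOT (((r XOR (r IMPLIES u)) AND u) IFF NOT (t IFF (r IMPLIES q))) = true XOR false = true
t XOR s = true XOR true = false
s XOR (t XOR s) = true XOR false = true
(p XOR NOT (((r XOR (r IMPLIES u)) AND u) IFF NOT (t IFF (r IMPLIES q)))) IMPLIES (s XOR (t XOR s)) = true IMPLIES true = true
NOT ((s IMPLIES (r AND p)) XOR (r IFF (q IMPLIES t))) IFF ((p XOR NOT (((r XOR (r IMPLIES u)) AND u) IFF NOT (t IFF (r IMPLIES q)))) IMPLIES (s XOR (t XOR s))) = true IFF true = true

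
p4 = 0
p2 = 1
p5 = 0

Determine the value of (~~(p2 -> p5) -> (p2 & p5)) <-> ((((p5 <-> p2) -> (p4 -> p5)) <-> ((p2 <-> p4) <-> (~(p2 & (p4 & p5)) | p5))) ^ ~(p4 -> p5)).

p2 -> p5 = 1 -> 0 = 0
~(p2 -> p5) = ~0 = 1
~~(p2 -> p5) = ~1 = 0
p2 & p5 = 1 & 0 = 0
~~(p2 -> p5) -> (p2 & p5) = 0 -> 0 = 1
p5 <-> p2 = 0 <-> 1 = 0
p4 -> p5 = 0 -> 0 = 1
(p5 <-> p2) -> (p4 -> p5) = 0 -> 1 = 1
p2 <-> p4 = 1 <-> 0 = 0
p4 & p5 = 0 & 0 = 0
p2 & (p4 & p5) = 1 & 0 = 0
~(p2 & (p4 & p5)) = ~0 = 1
~(p2 & (p4 & p5)) | p5 = 1 | 0 = 1
(p2 <-> p4) <-> (~(p2 & (p4 & p5)) | p5) = 0 <-> 1 = 0
((p5 <-> p2) -> (p4 -> p5)) <-> ((p2 <-> p4) <-> (~(p2 & (p4 & p5)) | p5)) = 1 <-> 0 = 0
p4 -> p5 = 0 -> 0 = 1
~(p4 -> p5) = ~1 = 0
(((p5 <-> p2) -> (p4 -> p5)) <-> ((p2 <-> p4) <-> (~(p2 & (p4 & p5)) | p5))) ^ ~(p4 -> p5) = 0 ^ 0 = 0
(~~(p2 -> p5) -> (p2 & p5)) <-> ((((p5 <-> p2) -> (p4 -> p5)) <-> ((p2 <-> p4) <-> (~(p2 & (p4 & p5)) | p5))) ^ ~(p4 -> p5)) = 1 <-> 0 = 0

0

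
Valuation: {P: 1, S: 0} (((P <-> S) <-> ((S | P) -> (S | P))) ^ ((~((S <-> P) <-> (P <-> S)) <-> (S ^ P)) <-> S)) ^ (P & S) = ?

1

Substituting P=1, S=0:
P <-> S = 1 <-> 0 = 0
S | P = 0 | 1 = 1
S | P = 0 | 1 = 1
(S | P) -> (S | P) = 1 -> 1 = 1
(P <-> S) <-> ((S | P) -> (S | P)) = 0 <-> 1 = 0
S <-> P = 0 <-> 1 = 0
P <-> S = 1 <-> 0 = 0
(S <-> P) <-> (P <-> S) = 0 <-> 0 = 1
~((S <-> P) <-> (P <-> S)) = ~1 = 0
S ^ P = 0 ^ 1 = 1
~((S <-> P) <-> (P <-> S)) <-> (S ^ P) = 0 <-> 1 = 0
(~((S <-> P) <-> (P <-> S)) <-> (S ^ P)) <-> S = 0 <-> 0 = 1
((P <-> S) <-> ((S | P) -> (S | P))) ^ ((~((S <-> P) <-> (P <-> S)) <-> (S ^ P)) <-> S) = 0 ^ 1 = 1
P & S = 1 & 0 = 0
(((P <-> S) <-> ((S | P) -> (S | P))) ^ ((~((S <-> P) <-> (P <-> S)) <-> (S ^ P)) <-> S)) ^ (P & S) = 1 ^ 0 = 1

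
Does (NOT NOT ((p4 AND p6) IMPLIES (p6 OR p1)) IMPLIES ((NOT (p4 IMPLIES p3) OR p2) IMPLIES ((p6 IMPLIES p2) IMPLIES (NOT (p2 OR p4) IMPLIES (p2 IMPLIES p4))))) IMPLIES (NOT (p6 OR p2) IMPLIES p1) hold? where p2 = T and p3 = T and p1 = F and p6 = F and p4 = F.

p4 AND p6 = F AND F = F
p6 OR p1 = F OR F = F
(p4 AND p6) IMPLIES (p6 OR p1) = F IMPLIES F = T
NOT ((p4 AND p6) IMPLIES (p6 OR p1)) = NOT T = F
NOT NOT ((p4 AND p6) IMPLIES (p6 OR p1)) = NOT F = T
p4 IMPLIES p3 = F IMPLIES T = T
NOT (p4 IMPLIES p3) = NOT T = F
NOT (p4 IMPLIES p3) OR p2 = F OR T = T
p6 IMPLIES p2 = F IMPLIES T = T
p2 OR p4 = T OR F = T
NOT (p2 OR p4) = NOT T = F
p2 IMPLIES p4 = T IMPLIES F = F
NOT (p2 OR p4) IMPLIES (p2 IMPLIES p4) = F IMPLIES F = T
(p6 IMPLIES p2) IMPLIES (NOT (p2 OR p4) IMPLIES (p2 IMPLIES p4)) = T IMPLIES T = T
(NOT (p4 IMPLIES p3) OR p2) IMPLIES ((p6 IMPLIES p2) IMPLIES (NOT (p2 OR p4) IMPLIES (p2 IMPLIES p4))) = T IMPLIES T = T
NOT NOT ((p4 AND p6) IMPLIES (p6 OR p1)) IMPLIES ((NOT (p4 IMPLIES p3) OR p2) IMPLIES ((p6 IMPLIES p2) IMPLIES (NOT (p2 OR p4) IMPLIES (p2 IMPLIES p4)))) = T IMPLIES T = T
p6 OR p2 = F OR T = T
NOT (p6 OR p2) = NOT T = F
NOT (p6 OR p2) IMPLIES p1 = F IMPLIES F = T
(NOT NOT ((p4 AND p6) IMPLIES (p6 OR p1)) IMPLIES ((NOT (p4 IMPLIES p3) OR p2) IMPLIES ((p6 IMPLIES p2) IMPLIES (NOT (p2 OR p4) IMPLIES (p2 IMPLIES p4))))) IMPLIES (NOT (p6 OR p2) IMPLIES p1) = T IMPLIES T = T

T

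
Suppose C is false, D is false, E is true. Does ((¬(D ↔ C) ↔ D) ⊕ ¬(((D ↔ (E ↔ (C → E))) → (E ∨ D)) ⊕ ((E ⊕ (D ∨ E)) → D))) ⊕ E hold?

T

D ↔ C = F ↔ F = T
¬(D ↔ C) = ¬T = F
¬(D ↔ C) ↔ D = F ↔ F = T
C → E = F → T = T
E ↔ (C → E) = T ↔ T = T
D ↔ (E ↔ (C → E)) = F ↔ T = F
E ∨ D = T ∨ F = T
(D ↔ (E ↔ (C → E))) → (E ∨ D) = F → T = T
D ∨ E = F ∨ T = T
E ⊕ (D ∨ E) = T ⊕ T = F
(E ⊕ (D ∨ E)) → D = F → F = T
((D ↔ (E ↔ (C → E))) → (E ∨ D)) ⊕ ((E ⊕ (D ∨ E)) → D) = T ⊕ T = F
¬(((D ↔ (E ↔ (C → E))) → (E ∨ D)) ⊕ ((E ⊕ (D ∨ E)) → D)) = ¬F = T
(¬(D ↔ C) ↔ D) ⊕ ¬(((D ↔ (E ↔ (C → E))) → (E ∨ D)) ⊕ ((E ⊕ (D ∨ E)) → D)) = T ⊕ T = F
((¬(D ↔ C) ↔ D) ⊕ ¬(((D ↔ (E ↔ (C → E))) → (E ∨ D)) ⊕ ((E ⊕ (D ∨ E)) → D))) ⊕ E = F ⊕ T = T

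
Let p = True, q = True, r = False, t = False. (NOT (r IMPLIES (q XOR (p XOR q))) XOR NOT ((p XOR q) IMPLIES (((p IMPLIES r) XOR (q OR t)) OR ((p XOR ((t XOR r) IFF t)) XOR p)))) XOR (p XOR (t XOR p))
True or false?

False

p XOR q = True XOR True = False
q XOR (p XOR q) = True XOR False = True
r IMPLIES (q XOR (p XOR q)) = False IMPLIES True = True
NOT (r IMPLIES (q XOR (p XOR q))) = NOT True = False
p XOR q = True XOR True = False
p IMPLIES r = True IMPLIES False = False
q OR t = True OR False = True
(p IMPLIES r) XOR (q OR t) = False XOR True = True
t XOR r = False XOR False = False
(t XOR r) IFF t = False IFF False = True
p XOR ((t XOR r) IFF t) = True XOR True = False
(p XOR ((t XOR r) IFF t)) XOR p = False XOR True = True
((p IMPLIES r) XOR (q OR t)) OR ((p XOR ((t XOR r) IFF t)) XOR p) = True OR True = True
(p XOR q) IMPLIES (((p IMPLIES r) XOR (q OR t)) OR ((p XOR ((t XOR r) IFF t)) XOR p)) = False IMPLIES True = True
NOT ((p XOR q) IMPLIES (((p IMPLIES r) XOR (q OR t)) OR ((p XOR ((t XOR r) IFF t)) XOR p))) = NOT True = False
NOT (r IMPLIES (q XOR (p XOR q))) XOR NOT ((p XOR q) IMPLIES (((p IMPLIES r) XOR (q OR t)) OR ((p XOR ((t XOR r) IFF t)) XOR p))) = False XOR False = False
t XOR p = False XOR True = True
p XOR (t XOR p) = True XOR True = False
(NOT (r IMPLIES (q XOR (p XOR q))) XOR NOT ((p XOR q) IMPLIES (((p IMPLIES r) XOR (q OR t)) OR ((p XOR ((t XOR r) IFF t)) XOR p)))) XOR (p XOR (t XOR p)) = False XOR False = False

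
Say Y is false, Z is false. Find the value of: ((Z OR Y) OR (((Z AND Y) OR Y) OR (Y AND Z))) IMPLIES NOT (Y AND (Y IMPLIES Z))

True

Substituting Y=False, Z=False:
Z OR Y = False OR False = False
Z AND Y = False AND False = False
(Z AND Y) OR Y = False OR False = False
Y AND Z = False AND False = False
((Z AND Y) OR Y) OR (Y AND Z) = False OR False = False
(Z OR Y) OR (((Z AND Y) OR Y) OR (Y AND Z)) = False OR False = False
Y IMPLIES Z = False IMPLIES False = True
Y AND (Y IMPLIES Z) = False AND True = False
NOT (Y AND (Y IMPLIES Z)) = NOT False = True
((Z OR Y) OR (((Z AND Y) OR Y) OR (Y AND Z))) IMPLIES NOT (Y AND (Y IMPLIES Z)) = False IMPLIES True = True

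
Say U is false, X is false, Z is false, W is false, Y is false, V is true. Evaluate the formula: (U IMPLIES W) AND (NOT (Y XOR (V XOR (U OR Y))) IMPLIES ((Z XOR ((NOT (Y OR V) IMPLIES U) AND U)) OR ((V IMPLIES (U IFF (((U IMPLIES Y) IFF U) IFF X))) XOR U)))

U IMPLIES W = false IMPLIES false = true
U OR Y = false OR false = false
V XOR (U OR Y) = true XOR false = true
Y XOR (V XOR (U OR Y)) = false XOR true = true
NOT (Y XOR (V XOR (U OR Y))) = NOT true = false
Y OR V = false OR true = true
NOT (Y OR V) = NOT true = false
NOT (Y OR V) IMPLIES U = false IMPLIES false = true
(NOT (Y OR V) IMPLIES U) AND U = true AND false = false
Z XOR ((NOT (Y OR V) IMPLIES U) AND U) = false XOR false = false
U IMPLIES Y = false IMPLIES false = true
(U IMPLIES Y) IFF U = true IFF false = false
((U IMPLIES Y) IFF U) IFF X = false IFF false = true
U IFF (((U IMPLIES Y) IFF U) IFF X) = false IFF true = false
V IMPLIES (U IFF (((U IMPLIES Y) IFF U) IFF X)) = true IMPLIES false = false
(V IMPLIES (U IFF (((U IMPLIES Y) IFF U) IFF X))) XOR U = false XOR false = false
(Z XOR ((NOT (Y OR V) IMPLIES U) AND U)) OR ((V IMPLIES (U IFF (((U IMPLIES Y) IFF U) IFF X))) XOR U) = false OR false = false
NOT (Y XOR (V XOR (U OR Y))) IMPLIES ((Z XOR ((NOT (Y OR V) IMPLIES U) AND U)) OR ((V IMPLIES (U IFF (((U IMPLIES Y) IFF U) IFF X))) XOR U)) = false IMPLIES false = true
(U IMPLIES W) AND (NOT (Y XOR (V XOR (U OR Y))) IMPLIES ((Z XOR ((NOT (Y OR V) IMPLIES U) AND U)) OR ((V IMPLIES (U IFF (((U IMPLIES Y) IFF U) IFF X))) XOR U))) = true AND true = true

true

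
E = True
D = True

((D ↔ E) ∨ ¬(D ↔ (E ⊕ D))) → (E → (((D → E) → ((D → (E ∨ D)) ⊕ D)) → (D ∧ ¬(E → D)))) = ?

Substituting E=True, D=True:
D ↔ E = True ↔ True = True
E ⊕ D = True ⊕ True = False
D ↔ (E ⊕ D) = True ↔ False = False
¬(D ↔ (E ⊕ D)) = ¬False = True
(D ↔ E) ∨ ¬(D ↔ (E ⊕ D)) = True ∨ True = True
D → E = True → True = True
E ∨ D = True ∨ True = True
D → (E ∨ D) = True → True = True
(D → (E ∨ D)) ⊕ D = True ⊕ True = False
(D → E) → ((D → (E ∨ D)) ⊕ D) = True → False = False
E → D = True → True = True
¬(E → D) = ¬True = False
D ∧ ¬(E → D) = True ∧ False = False
((D → E) → ((D → (E ∨ D)) ⊕ D)) → (D ∧ ¬(E → D)) = False → False = True
E → (((D → E) → ((D → (E ∨ D)) ⊕ D)) → (D ∧ ¬(E → D))) = True → True = True
((D ↔ E) ∨ ¬(D ↔ (E ⊕ D))) → (E → (((D → E) → ((D → (E ∨ D)) ⊕ D)) → (D ∧ ¬(E → D)))) = True → True = True

True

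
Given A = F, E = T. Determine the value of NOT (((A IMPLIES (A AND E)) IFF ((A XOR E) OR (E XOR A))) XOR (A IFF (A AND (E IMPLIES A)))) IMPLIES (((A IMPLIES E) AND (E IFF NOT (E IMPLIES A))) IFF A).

A AND E = F AND T = F
A IMPLIES (A AND E) = F IMPLIES F = T
A XOR E = F XOR T = T
E XOR A = T XOR F = T
(A XOR E) OR (E XOR A) = T OR T = T
(A IMPLIES (A AND E)) IFF ((A XOR E) OR (E XOR A)) = T IFF T = T
E IMPLIES A = T IMPLIES F = F
A AND (E IMPLIES A) = F AND F = F
A IFF (A AND (E IMPLIES A)) = F IFF F = T
((A IMPLIES (A AND E)) IFF ((A XOR E) OR (E XOR A))) XOR (A IFF (A AND (E IMPLIES A))) = T XOR T = F
NOT (((A IMPLIES (A AND E)) IFF ((A XOR E) OR (E XOR A))) XOR (A IFF (A AND (E IMPLIES A)))) = NOT F = T
A IMPLIES E = F IMPLIES T = T
E IMPLIES A = T IMPLIES F = F
NOT (E IMPLIES A) = NOT F = T
E IFF NOT (E IMPLIES A) = T IFF T = T
(A IMPLIES E) AND (E IFF NOT (E IMPLIES A)) = T AND T = T
((A IMPLIES E) AND (E IFF NOT (E IMPLIES A))) IFF A = T IFF F = F
NOT (((A IMPLIES (A AND E)) IFF ((A XOR E) OR (E XOR A))) XOR (A IFF (A AND (E IMPLIES A)))) IMPLIES (((A IMPLIES E) AND (E IFF NOT (E IMPLIES A))) IFF A) = T IMPLIES F = F

F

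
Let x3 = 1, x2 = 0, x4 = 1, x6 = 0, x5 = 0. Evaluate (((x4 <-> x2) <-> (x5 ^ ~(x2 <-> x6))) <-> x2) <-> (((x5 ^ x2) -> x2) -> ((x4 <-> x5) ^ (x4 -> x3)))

0

x4 <-> x2 = 1 <-> 0 = 0
x2 <-> x6 = 0 <-> 0 = 1
~(x2 <-> x6) = ~1 = 0
x5 ^ ~(x2 <-> x6) = 0 ^ 0 = 0
(x4 <-> x2) <-> (x5 ^ ~(x2 <-> x6)) = 0 <-> 0 = 1
((x4 <-> x2) <-> (x5 ^ ~(x2 <-> x6))) <-> x2 = 1 <-> 0 = 0
x5 ^ x2 = 0 ^ 0 = 0
(x5 ^ x2) -> x2 = 0 -> 0 = 1
x4 <-> x5 = 1 <-> 0 = 0
x4 -> x3 = 1 -> 1 = 1
(x4 <-> x5) ^ (x4 -> x3) = 0 ^ 1 = 1
((x5 ^ x2) -> x2) -> ((x4 <-> x5) ^ (x4 -> x3)) = 1 -> 1 = 1
(((x4 <-> x2) <-> (x5 ^ ~(x2 <-> x6))) <-> x2) <-> (((x5 ^ x2) -> x2) -> ((x4 <-> x5) ^ (x4 -> x3))) = 0 <-> 1 = 0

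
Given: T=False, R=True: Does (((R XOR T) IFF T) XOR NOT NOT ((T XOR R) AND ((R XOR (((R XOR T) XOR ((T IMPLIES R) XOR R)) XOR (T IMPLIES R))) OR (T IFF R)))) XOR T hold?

True

Substituting T=False, R=True:
R XOR T = True XOR False = True
(R XOR T) IFF T = True IFF False = False
T XOR R = False XOR True = True
R XOR T = True XOR False = True
T IMPLIES R = False IMPLIES True = True
(T IMPLIES R) XOR R = True XOR True = False
(R XOR T) XOR ((T IMPLIES R) XOR R) = True XOR False = True
T IMPLIES R = False IMPLIES True = True
((R XOR T) XOR ((T IMPLIES R) XOR R)) XOR (T IMPLIES R) = True XOR True = False
R XOR (((R XOR T) XOR ((T IMPLIES R) XOR R)) XOR (T IMPLIES R)) = True XOR False = True
T IFF R = False IFF True = False
(R XOR (((R XOR T) XOR ((T IMPLIES R) XOR R)) XOR (T IMPLIES R))) OR (T IFF R) = True OR False = True
(T XOR R) AND ((R XOR (((R XOR T) XOR ((T IMPLIES R) XOR R)) XOR (T IMPLIES R))) OR (T IFF R)) = True AND True = True
NOT ((T XOR R) AND ((R XOR (((R XOR T) XOR ((T IMPLIES R) XOR R)) XOR (T IMPLIES R))) OR (T IFF R))) = NOT True = False
NOT NOT ((T XOR R) AND ((R XOR (((R XOR T) XOR ((T IMPLIES R) XOR R)) XOR (T IMPLIES R))) OR (T IFF R))) = NOT False = True
((R XOR T) IFF T) XOR NOT NOT ((T XOR R) AND ((R XOR (((R XOR T) XOR ((T IMPLIES R) XOR R)) XOR (T IMPLIES R))) OR (T IFF R))) = False XOR True = True
(((R XOR T) IFF T) XOR NOT NOT ((T XOR R) AND ((R XOR (((R XOR T) XOR ((T IMPLIES R) XOR R)) XOR (T IMPLIES R))) OR (T IFF R)))) XOR T = True XOR False = True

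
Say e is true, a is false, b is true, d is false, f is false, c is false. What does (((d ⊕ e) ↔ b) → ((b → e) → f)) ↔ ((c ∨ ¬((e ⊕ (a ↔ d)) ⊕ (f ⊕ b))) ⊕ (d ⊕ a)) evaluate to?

Substituting e=T, a=F, b=T, d=F, f=F, c=F:
d ⊕ e = F ⊕ T = T
(d ⊕ e) ↔ b = T ↔ T = T
b → e = T → T = T
(b → e) → f = T → F = F
((d ⊕ e) ↔ b) → ((b → e) → f) = T → F = F
a ↔ d = F ↔ F = T
e ⊕ (a ↔ d) = T ⊕ T = F
f ⊕ b = F ⊕ T = T
(e ⊕ (a ↔ d)) ⊕ (f ⊕ b) = F ⊕ T = T
¬((e ⊕ (a ↔ d)) ⊕ (f ⊕ b)) = ¬T = F
c ∨ ¬((e ⊕ (a ↔ d)) ⊕ (f ⊕ b)) = F ∨ F = F
d ⊕ a = F ⊕ F = F
(c ∨ ¬((e ⊕ (a ↔ d)) ⊕ (f ⊕ b))) ⊕ (d ⊕ a) = F ⊕ F = F
(((d ⊕ e) ↔ b) → ((b → e) → f)) ↔ ((c ∨ ¬((e ⊕ (a ↔ d)) ⊕ (f ⊕ b))) ⊕ (d ⊕ a)) = F ↔ F = T

T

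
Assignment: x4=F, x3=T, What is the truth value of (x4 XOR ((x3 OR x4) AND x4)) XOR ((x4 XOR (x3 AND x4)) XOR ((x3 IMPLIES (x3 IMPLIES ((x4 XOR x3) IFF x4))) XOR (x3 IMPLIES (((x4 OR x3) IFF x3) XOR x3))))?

Substituting x4=F, x3=T:
x3 OR x4 = T OR F = T
(x3 OR x4) AND x4 = T AND F = F
x4 XOR ((x3 OR x4) AND x4) = F XOR F = F
x3 AND x4 = T AND F = F
x4 XOR (x3 AND x4) = F XOR F = F
x4 XOR x3 = F XOR T = T
(x4 XOR x3) IFF x4 = T IFF F = F
x3 IMPLIES ((x4 XOR x3) IFF x4) = T IMPLIES F = F
x3 IMPLIES (x3 IMPLIES ((x4 XOR x3) IFF x4)) = T IMPLIES F = F
x4 OR x3 = F OR T = T
(x4 OR x3) IFF x3 = T IFF T = T
((x4 OR x3) IFF x3) XOR x3 = T XOR T = F
x3 IMPLIES (((x4 OR x3) IFF x3) XOR x3) = T IMPLIES F = F
(x3 IMPLIES (x3 IMPLIES ((x4 XOR x3) IFF x4))) XOR (x3 IMPLIES (((x4 OR x3) IFF x3) XOR x3)) = F XOR F = F
(x4 XOR (x3 AND x4)) XOR ((x3 IMPLIES (x3 IMPLIES ((x4 XOR x3) IFF x4))) XOR (x3 IMPLIES (((x4 OR x3) IFF x3) XOR x3))) = F XOR F = F
(x4 XOR ((x3 OR x4) AND x4)) XOR ((x4 XOR (x3 AND x4)) XOR ((x3 IMPLIES (x3 IMPLIES ((x4 XOR x3) IFF x4))) XOR (x3 IMPLIES (((x4 OR x3) IFF x3) XOR x3)))) = F XOR F = F

F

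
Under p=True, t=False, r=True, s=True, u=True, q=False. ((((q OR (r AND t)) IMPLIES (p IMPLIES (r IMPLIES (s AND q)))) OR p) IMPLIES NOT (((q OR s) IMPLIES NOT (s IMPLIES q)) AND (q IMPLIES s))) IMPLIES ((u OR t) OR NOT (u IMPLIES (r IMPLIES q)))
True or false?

r AND t = True AND False = False
q OR (r AND t) = False OR False = False
s AND q = True AND False = False
r IMPLIES (s AND q) = True IMPLIES False = False
p IMPLIES (r IMPLIES (s AND q)) = True IMPLIES False = False
(q OR (r AND t)) IMPLIES (p IMPLIES (r IMPLIES (s AND q))) = False IMPLIES False = True
((q OR (r AND t)) IMPLIES (p IMPLIES (r IMPLIES (s AND q)))) OR p = True OR True = True
q OR s = False OR True = True
s IMPLIES q = True IMPLIES False = False
NOT (s IMPLIES q) = NOT False = True
(q OR s) IMPLIES NOT (s IMPLIES q) = True IMPLIES True = True
q IMPLIES s = False IMPLIES True = True
((q OR s) IMPLIES NOT (s IMPLIES q)) AND (q IMPLIES s) = True AND True = True
NOT (((q OR s) IMPLIES NOT (s IMPLIES q)) AND (q IMPLIES s)) = NOT True = False
(((q OR (r AND t)) IMPLIES (p IMPLIES (r IMPLIES (s AND q)))) OR p) IMPLIES NOT (((q OR s) IMPLIES NOT (s IMPLIES q)) AND (q IMPLIES s)) = True IMPLIES False = False
u OR t = True OR False = True
r IMPLIES q = True IMPLIES False = False
u IMPLIES (r IMPLIES q) = True IMPLIES False = False
NOT (u IMPLIES (r IMPLIES q)) = NOT False = True
(u OR t) OR NOT (u IMPLIES (r IMPLIES q)) = True OR True = True
((((q OR (r AND t)) IMPLIES (p IMPLIES (r IMPLIES (s AND q)))) OR p) IMPLIES NOT (((q OR s) IMPLIES NOT (s IMPLIES q)) AND (q IMPLIES s))) IMPLIES ((u OR t) OR NOT (u IMPLIES (r IMPLIES q))) = False IMPLIES True = True

True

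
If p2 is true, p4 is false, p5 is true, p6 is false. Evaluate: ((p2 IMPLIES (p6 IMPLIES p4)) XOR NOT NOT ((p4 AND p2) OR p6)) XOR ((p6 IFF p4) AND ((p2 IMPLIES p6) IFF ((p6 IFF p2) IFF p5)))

false

Substituting p2=true, p4=false, p5=true, p6=false:
p6 IMPLIES p4 = false IMPLIES false = true
p2 IMPLIES (p6 IMPLIES p4) = true IMPLIES true = true
p4 AND p2 = false AND true = false
(p4 AND p2) OR p6 = false OR false = false
NOT ((p4 AND p2) OR p6) = NOT false = true
NOT NOT ((p4 AND p2) OR p6) = NOT true = false
(p2 IMPLIES (p6 IMPLIES p4)) XOR NOT NOT ((p4 AND p2) OR p6) = true XOR false = true
p6 IFF p4 = false IFF false = true
p2 IMPLIES p6 = true IMPLIES false = false
p6 IFF p2 = false IFF true = false
(p6 IFF p2) IFF p5 = false IFF true = false
(p2 IMPLIES p6) IFF ((p6 IFF p2) IFF p5) = false IFF false = true
(p6 IFF p4) AND ((p2 IMPLIES p6) IFF ((p6 IFF p2) IFF p5)) = true AND true = true
((p2 IMPLIES (p6 IMPLIES p4)) XOR NOT NOT ((p4 AND p2) OR p6)) XOR ((p6 IFF p4) AND ((p2 IMPLIES p6) IFF ((p6 IFF p2) IFF p5))) = true XOR true = false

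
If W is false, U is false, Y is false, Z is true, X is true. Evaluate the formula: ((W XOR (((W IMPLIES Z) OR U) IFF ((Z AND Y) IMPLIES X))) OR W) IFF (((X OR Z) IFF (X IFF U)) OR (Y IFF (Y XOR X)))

W IMPLIES Z = false IMPLIES true = true
(W IMPLIES Z) OR U = true OR false = true
Z AND Y = true AND false = false
(Z AND Y) IMPLIES X = false IMPLIES true = true
((W IMPLIES Z) OR U) IFF ((Z AND Y) IMPLIES X) = true IFF true = true
W XOR (((W IMPLIES Z) OR U) IFF ((Z AND Y) IMPLIES X)) = false XOR true = true
(W XOR (((W IMPLIES Z) OR U) IFF ((Z AND Y) IMPLIES X))) OR W = true OR false = true
X OR Z = true OR true = true
X IFF U = true IFF false = false
(X OR Z) IFF (X IFF U) = true IFF false = false
Y XOR X = false XOR true = true
Y IFF (Y XOR X) = false IFF true = false
((X OR Z) IFF (X IFF U)) OR (Y IFF (Y XOR X)) = false OR false = false
((W XOR (((W IMPLIES Z) OR U) IFF ((Z AND Y) IMPLIES X))) OR W) IFF (((X OR Z) IFF (X IFF U)) OR (Y IFF (Y XOR X))) = true IFF false = false

false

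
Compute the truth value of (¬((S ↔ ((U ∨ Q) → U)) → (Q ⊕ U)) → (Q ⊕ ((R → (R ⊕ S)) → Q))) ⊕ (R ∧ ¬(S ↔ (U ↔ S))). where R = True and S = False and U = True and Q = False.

True

U ∨ Q = True ∨ False = True
(U ∨ Q) → U = True → True = True
S ↔ ((U ∨ Q) → U) = False ↔ True = False
Q ⊕ U = False ⊕ True = True
(S ↔ ((U ∨ Q) → U)) → (Q ⊕ U) = False → True = True
¬((S ↔ ((U ∨ Q) → U)) → (Q ⊕ U)) = ¬True = False
R ⊕ S = True ⊕ False = True
R → (R ⊕ S) = True → True = True
(R → (R ⊕ S)) → Q = True → False = False
Q ⊕ ((R → (R ⊕ S)) → Q) = False ⊕ False = False
¬((S ↔ ((U ∨ Q) → U)) → (Q ⊕ U)) → (Q ⊕ ((R → (R ⊕ S)) → Q)) = False → False = True
U ↔ S = True ↔ False = False
S ↔ (U ↔ S) = False ↔ False = True
¬(S ↔ (U ↔ S)) = ¬True = False
R ∧ ¬(S ↔ (U ↔ S)) = True ∧ False = False
(¬((S ↔ ((U ∨ Q) → U)) → (Q ⊕ U)) → (Q ⊕ ((R → (R ⊕ S)) → Q))) ⊕ (R ∧ ¬(S ↔ (U ↔ S))) = True ⊕ False = True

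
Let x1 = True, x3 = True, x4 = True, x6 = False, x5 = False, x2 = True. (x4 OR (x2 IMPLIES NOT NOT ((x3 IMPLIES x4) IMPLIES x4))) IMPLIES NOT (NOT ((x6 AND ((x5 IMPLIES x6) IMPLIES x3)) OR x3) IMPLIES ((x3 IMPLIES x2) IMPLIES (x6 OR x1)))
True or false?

False

x3 IMPLIES x4 = True IMPLIES True = True
(x3 IMPLIES x4) IMPLIES x4 = True IMPLIES True = True
NOT ((x3 IMPLIES x4) IMPLIES x4) = NOT True = False
NOT NOT ((x3 IMPLIES x4) IMPLIES x4) = NOT False = True
x2 IMPLIES NOT NOT ((x3 IMPLIES x4) IMPLIES x4) = True IMPLIES True = True
x4 OR (x2 IMPLIES NOT NOT ((x3 IMPLIES x4) IMPLIES x4)) = True OR True = True
x5 IMPLIES x6 = False IMPLIES False = True
(x5 IMPLIES x6) IMPLIES x3 = True IMPLIES True = True
x6 AND ((x5 IMPLIES x6) IMPLIES x3) = False AND True = False
(x6 AND ((x5 IMPLIES x6) IMPLIES x3)) OR x3 = False OR True = True
NOT ((x6 AND ((x5 IMPLIES x6) IMPLIES x3)) OR x3) = NOT True = False
x3 IMPLIES x2 = True IMPLIES True = True
x6 OR x1 = False OR True = True
(x3 IMPLIES x2) IMPLIES (x6 OR x1) = True IMPLIES True = True
NOT ((x6 AND ((x5 IMPLIES x6) IMPLIES x3)) OR x3) IMPLIES ((x3 IMPLIES x2) IMPLIES (x6 OR x1)) = False IMPLIES True = True
NOT (NOT ((x6 AND ((x5 IMPLIES x6) IMPLIES x3)) OR x3) IMPLIES ((x3 IMPLIES x2) IMPLIES (x6 OR x1))) = NOT True = False
(x4 OR (x2 IMPLIES NOT NOT ((x3 IMPLIES x4) IMPLIES x4))) IMPLIES NOT (NOT ((x6 AND ((x5 IMPLIES x6) IMPLIES x3)) OR x3) IMPLIES ((x3 IMPLIES x2) IMPLIES (x6 OR x1))) = True IMPLIES False = False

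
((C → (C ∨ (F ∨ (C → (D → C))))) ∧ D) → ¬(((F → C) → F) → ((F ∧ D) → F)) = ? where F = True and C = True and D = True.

D → C = True → True = True
C → (D → C) = True → True = True
F ∨ (C → (D → C)) = True ∨ True = True
C ∨ (F ∨ (C → (D → C))) = True ∨ True = True
C → (C ∨ (F ∨ (C → (D → C)))) = True → True = True
(C → (C ∨ (F ∨ (C → (D → C))))) ∧ D = True ∧ True = True
F → C = True → True = True
(F → C) → F = True → True = True
F ∧ D = True ∧ True = True
(F ∧ D) → F = True → True = True
((F → C) → F) → ((F ∧ D) → F) = True → True = True
¬(((F → C) → F) → ((F ∧ D) → F)) = ¬True = False
((C → (C ∨ (F ∨ (C → (D → C))))) ∧ D) → ¬(((F → C) → F) → ((F ∧ D) → F)) = True → False = False

False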